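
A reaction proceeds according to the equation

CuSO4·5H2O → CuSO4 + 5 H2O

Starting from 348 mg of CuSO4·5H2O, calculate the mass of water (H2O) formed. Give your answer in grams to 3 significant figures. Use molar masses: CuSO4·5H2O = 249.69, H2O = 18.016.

0.126 g

Convert: 348 mg = 0.3480 g.
n(CuSO4·5H2O) = 0.3480 g / 249.69 g/mol = 0.001394 mol.
From the equation the CuSO4·5H2O:H2O mole ratio is 1:5, so n(H2O) = 0.001394 × 5/1 = 0.006969 mol.
Mass of H2O = 0.006969 mol × 18.016 g/mol = 0.1255 g.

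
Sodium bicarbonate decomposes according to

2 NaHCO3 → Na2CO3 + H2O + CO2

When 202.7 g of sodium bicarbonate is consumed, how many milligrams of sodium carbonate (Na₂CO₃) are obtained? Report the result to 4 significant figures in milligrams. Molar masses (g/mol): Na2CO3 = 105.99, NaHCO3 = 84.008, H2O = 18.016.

127900 mg

n(NaHCO3) = 202.70 g / 84.008 g/mol = 2.4129 mol.
From the equation the NaHCO3:Na2CO3 mole ratio is 2:1, so n(Na2CO3) = 2.4129 × 1/2 = 1.2064 mol.
Mass of Na2CO3 = 1.2064 mol × 105.99 g/mol = 127.87 g.
Converting to mg: 127.87 g = 127900 mg.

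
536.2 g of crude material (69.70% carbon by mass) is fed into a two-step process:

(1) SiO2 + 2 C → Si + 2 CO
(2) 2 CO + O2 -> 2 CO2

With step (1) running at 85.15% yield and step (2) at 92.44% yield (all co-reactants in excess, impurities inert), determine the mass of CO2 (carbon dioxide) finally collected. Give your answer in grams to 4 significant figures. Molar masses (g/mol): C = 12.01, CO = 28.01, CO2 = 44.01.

Pure C = 536.2 × 0.6970 = 373.73 g.
n(C) = 373.73 / 12.01 = 31.118 mol.
Step 1 (C:CO = 2:2): theoretical n(CO) = 31.118 mol; at 85.15% yield, n(CO) = 26.497 mol.
Step 2 (CO:CO2 = 2:2): theoretical n(CO2) = 26.497 mol, so theoretical mass = 26.497 × 44.01 = 1166.1 g.
At 92.44% yield, actual mass of CO2 = 1166.1 × 0.9244 = 1078.0 g.

1078 g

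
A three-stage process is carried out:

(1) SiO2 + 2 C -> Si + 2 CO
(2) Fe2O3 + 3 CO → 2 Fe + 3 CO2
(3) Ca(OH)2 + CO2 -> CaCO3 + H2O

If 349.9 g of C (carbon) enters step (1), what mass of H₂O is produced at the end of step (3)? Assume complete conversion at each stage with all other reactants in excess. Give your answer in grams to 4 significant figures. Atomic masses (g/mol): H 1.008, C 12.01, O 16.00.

M(C) = 12.01 g/mol.
M(H2O) = 2(1.008) + 16.00 = 18.016 g/mol.
n(C) = 349.9 / 12.01 = 29.134 mol.
Reaction (1): C→CO ratio 2:2 ⇒ n(CO) = 29.134 mol.
Reaction (2): CO→CO2 ratio 3:3 ⇒ n(CO2) = 29.134 mol.
Reaction (3): CO2→H2O ratio 1:1 ⇒ n(H2O) = 29.134 mol.
Mass of H2O = 29.134 × 18.016 = 524.88 g.

524.9 g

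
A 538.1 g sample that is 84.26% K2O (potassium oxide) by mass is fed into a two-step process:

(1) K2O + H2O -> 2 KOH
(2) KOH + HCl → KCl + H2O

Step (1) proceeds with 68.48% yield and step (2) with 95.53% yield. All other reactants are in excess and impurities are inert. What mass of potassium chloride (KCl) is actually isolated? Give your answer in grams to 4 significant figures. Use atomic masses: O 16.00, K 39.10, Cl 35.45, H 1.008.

469.5 g

Pure K2O = 538.1 × 0.8426 = 453.40 g.
M(K2O) = 2(39.10) + 16.00 = 94.20 g/mol.
M(KCl) = 39.10 + 35.45 = 74.55 g/mol.
n(K2O) = 453.40 / 94.20 = 4.8132 mol.
Step 1 (K2O:KOH = 1:2): theoretical n(KOH) = 9.6264 mol; at 68.48% yield, n(KOH) = 6.5922 mol.
Step 2 (KOH:KCl = 1:1): theoretical n(KCl) = 6.5922 mol, so theoretical mass = 6.5922 × 74.55 = 491.45 g.
At 95.53% yield, actual mass of KCl = 491.45 × 0.9553 = 469.48 g.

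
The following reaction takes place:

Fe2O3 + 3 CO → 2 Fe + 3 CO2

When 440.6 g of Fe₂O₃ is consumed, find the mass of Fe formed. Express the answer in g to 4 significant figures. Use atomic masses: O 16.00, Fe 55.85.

308.2 g

M(Fe2O3) = 2(55.85) + 3(16.00) = 159.70 g/mol.
M(Fe) = 55.85 g/mol.
n(Fe2O3) = 440.60 g / 159.70 g/mol = 2.7589 mol.
From the equation the Fe2O3:Fe mole ratio is 1:2, so n(Fe) = 2.7589 × 2/1 = 5.5178 mol.
Mass of Fe = 5.5178 mol × 55.85 g/mol = 308.17 g.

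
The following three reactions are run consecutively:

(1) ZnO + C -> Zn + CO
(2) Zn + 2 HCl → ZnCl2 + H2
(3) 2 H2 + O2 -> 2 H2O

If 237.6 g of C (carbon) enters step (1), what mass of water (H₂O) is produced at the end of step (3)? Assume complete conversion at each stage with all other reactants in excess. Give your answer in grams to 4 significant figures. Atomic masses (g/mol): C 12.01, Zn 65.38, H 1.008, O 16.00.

M(C) = 12.01 g/mol.
M(H2O) = 2(1.008) + 16.00 = 18.016 g/mol.
n(C) = 237.6 / 12.01 = 19.784 mol.
Reaction (1): C→Zn ratio 1:1 ⇒ n(Zn) = 19.784 mol.
Reaction (2): Zn→H2 ratio 1:1 ⇒ n(H2) = 19.784 mol.
Reaction (3): H2→H2O ratio 2:2 ⇒ n(H2O) = 19.784 mol.
Mass of H2O = 19.784 × 18.016 = 356.42 g.

356.4 g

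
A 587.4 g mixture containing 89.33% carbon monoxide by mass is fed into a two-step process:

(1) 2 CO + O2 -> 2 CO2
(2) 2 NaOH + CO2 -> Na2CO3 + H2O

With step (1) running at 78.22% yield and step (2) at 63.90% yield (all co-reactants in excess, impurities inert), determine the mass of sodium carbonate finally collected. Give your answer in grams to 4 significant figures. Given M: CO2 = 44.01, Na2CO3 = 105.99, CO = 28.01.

992.4 g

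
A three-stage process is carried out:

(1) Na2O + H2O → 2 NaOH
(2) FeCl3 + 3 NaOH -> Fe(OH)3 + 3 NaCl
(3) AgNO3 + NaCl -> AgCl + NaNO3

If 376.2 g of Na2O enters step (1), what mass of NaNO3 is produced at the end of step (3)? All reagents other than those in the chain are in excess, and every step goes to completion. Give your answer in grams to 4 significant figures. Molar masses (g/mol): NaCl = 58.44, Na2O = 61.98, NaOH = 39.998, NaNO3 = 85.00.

1032 g

n(Na2O) = 376.2 / 61.98 = 6.0697 mol.
Reaction (1): Na2O→NaOH ratio 1:2 ⇒ n(NaOH) = 12.139 mol.
Reaction (2): NaOH→NaCl ratio 3:3 ⇒ n(NaCl) = 12.139 mol.
Reaction (3): NaCl→NaNO3 ratio 1:1 ⇒ n(NaNO3) = 12.139 mol.
Mass of NaNO3 = 12.139 × 85.00 = 1031.8 g.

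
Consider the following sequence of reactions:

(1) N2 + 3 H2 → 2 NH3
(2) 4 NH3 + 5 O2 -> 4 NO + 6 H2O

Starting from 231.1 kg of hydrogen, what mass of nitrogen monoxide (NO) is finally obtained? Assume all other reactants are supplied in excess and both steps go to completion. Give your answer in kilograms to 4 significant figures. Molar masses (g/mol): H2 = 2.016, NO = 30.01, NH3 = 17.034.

2293 kg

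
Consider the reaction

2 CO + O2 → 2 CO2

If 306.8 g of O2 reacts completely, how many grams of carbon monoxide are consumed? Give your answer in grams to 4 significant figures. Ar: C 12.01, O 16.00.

M(O2) = 2(16.00) = 32.00 g/mol.
M(CO) = 12.01 + 16.00 = 28.01 g/mol.
n(O2) = 306.80 g / 32.00 g/mol = 9.5875 mol.
From the equation the O2:CO mole ratio is 1:2, so n(CO) = 9.5875 × 2/1 = 19.175 mol.
Mass of CO = 19.175 mol × 28.01 g/mol = 537.09 g.

537.1 g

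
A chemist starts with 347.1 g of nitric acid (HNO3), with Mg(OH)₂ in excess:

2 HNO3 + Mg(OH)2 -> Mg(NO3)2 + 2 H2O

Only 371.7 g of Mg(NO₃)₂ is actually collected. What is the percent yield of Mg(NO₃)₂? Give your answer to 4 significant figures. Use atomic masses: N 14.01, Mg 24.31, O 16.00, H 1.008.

90.99 %

M(HNO3) = 1.008 + 14.01 + 3(16.00) = 63.018 g/mol.
M(Mg(NO3)2) = 24.31 + 2(14.01) + 6(16.00) = 148.33 g/mol.
n(HNO3) = 347.10 g / 63.018 g/mol = 5.5080 mol.
From the equation the HNO3:Mg(NO3)2 mole ratio is 2:1, so n(Mg(NO3)2) = 5.5080 × 1/2 = 2.7540 mol.
Mass of Mg(NO3)2 = 2.7540 mol × 148.33 g/mol = 408.50 g.
This is the theoretical yield. Percent yield = 371.7 g / 408.50 g × 100% = 90.992%.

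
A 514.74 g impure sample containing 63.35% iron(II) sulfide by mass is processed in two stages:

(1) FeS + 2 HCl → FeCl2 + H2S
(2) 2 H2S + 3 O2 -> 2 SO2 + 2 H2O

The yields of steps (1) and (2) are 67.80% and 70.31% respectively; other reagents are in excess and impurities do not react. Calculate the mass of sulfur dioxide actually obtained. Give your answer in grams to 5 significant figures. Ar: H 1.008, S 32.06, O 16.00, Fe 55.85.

Pure FeS = 514.74 × 0.6335 = 326.088 g.
M(FeS) = 55.85 + 32.06 = 87.91 g/mol.
M(SO2) = 32.06 + 2(16.00) = 64.06 g/mol.
n(FeS) = 326.088 / 87.91 = 3.70934 mol.
Step 1 (FeS:H2S = 1:1): theoretical n(H2S) = 3.70934 mol; at 67.80% yield, n(H2S) = 2.51493 mol.
Step 2 (H2S:SO2 = 2:2): theoretical n(SO2) = 2.51493 mol, so theoretical mass = 2.51493 × 64.06 = 161.106 g.
At 70.31% yield, actual mass of SO2 = 161.106 × 0.7031 = 113.274 g.

113.27 g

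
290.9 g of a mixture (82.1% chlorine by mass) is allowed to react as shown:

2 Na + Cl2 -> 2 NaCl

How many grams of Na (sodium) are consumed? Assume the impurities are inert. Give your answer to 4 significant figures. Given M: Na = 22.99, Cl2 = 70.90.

Mass of pure Cl2 = 290.9 g × 0.821 = 238.83 g.
n(Cl2) = 238.83 g / 70.90 g/mol = 3.3685 mol.
From the equation the Cl2:Na mole ratio is 1:2, so n(Na) = 3.3685 × 2/1 = 6.7371 mol.
Mass of Na = 6.7371 mol × 22.99 g/mol = 154.89 g.

154.9 g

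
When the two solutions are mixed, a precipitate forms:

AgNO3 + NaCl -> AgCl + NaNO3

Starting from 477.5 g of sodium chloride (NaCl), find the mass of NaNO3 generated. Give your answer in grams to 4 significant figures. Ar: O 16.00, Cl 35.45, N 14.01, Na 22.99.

694.5 g

M(NaCl) = 22.99 + 35.45 = 58.44 g/mol.
M(NaNO3) = 22.99 + 14.01 + 3(16.00) = 85.00 g/mol.
n(NaCl) = 477.50 g / 58.44 g/mol = 8.1708 mol.
From the equation the NaCl:NaNO3 mole ratio is 1:1, so n(NaNO3) = 8.1708 × 1/1 = 8.1708 mol.
Mass of NaNO3 = 8.1708 mol × 85.00 g/mol = 694.52 g.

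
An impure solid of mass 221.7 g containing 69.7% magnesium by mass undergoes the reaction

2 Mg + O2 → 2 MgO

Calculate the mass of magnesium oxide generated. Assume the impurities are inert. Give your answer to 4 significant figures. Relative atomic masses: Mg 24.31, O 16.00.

Mass of pure Mg = 221.7 g × 0.697 = 154.52 g.
M(Mg) = 24.31 g/mol.
M(MgO) = 24.31 + 16.00 = 40.31 g/mol.
n(Mg) = 154.52 g / 24.31 g/mol = 6.3564 mol.
From the equation the Mg:MgO mole ratio is 2:2, so n(MgO) = 6.3564 × 2/2 = 6.3564 mol.
Mass of MgO = 6.3564 mol × 40.31 g/mol = 256.23 g.

256.2 g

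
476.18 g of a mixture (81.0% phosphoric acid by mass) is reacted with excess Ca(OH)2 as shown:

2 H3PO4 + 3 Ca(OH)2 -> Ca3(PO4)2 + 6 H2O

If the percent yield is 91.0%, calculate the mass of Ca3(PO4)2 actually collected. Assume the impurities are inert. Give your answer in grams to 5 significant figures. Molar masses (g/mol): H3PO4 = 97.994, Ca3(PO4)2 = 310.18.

Pure H3PO4 available = 476.18 g × 0.810 = 385.706 g.
n(H3PO4) = 385.706 g / 97.994 g/mol = 3.93601 mol.
From the equation the H3PO4:Ca3(PO4)2 mole ratio is 2:1, so n(Ca3(PO4)2) = 3.93601 × 1/2 = 1.96801 mol.
Mass of Ca3(PO4)2 = 1.96801 mol × 310.18 g/mol = 610.436 g.
Actual mass collected = 610.436 g × 0.910 = 555.497 g.

555.50 g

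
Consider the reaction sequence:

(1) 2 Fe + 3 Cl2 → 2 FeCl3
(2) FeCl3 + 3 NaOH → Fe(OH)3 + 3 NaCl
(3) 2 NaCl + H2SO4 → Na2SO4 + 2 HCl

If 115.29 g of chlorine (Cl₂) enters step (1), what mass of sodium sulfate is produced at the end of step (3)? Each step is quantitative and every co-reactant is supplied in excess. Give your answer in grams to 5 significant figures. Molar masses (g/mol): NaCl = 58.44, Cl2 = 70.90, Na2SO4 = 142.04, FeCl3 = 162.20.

230.97 g

n(Cl2) = 115.29 / 70.90 = 1.62609 mol.
Reaction (1): Cl2→FeCl3 ratio 3:2 ⇒ n(FeCl3) = 1.08406 mol.
Reaction (2): FeCl3→NaCl ratio 1:3 ⇒ n(NaCl) = 3.25219 mol.
Reaction (3): NaCl→Na2SO4 ratio 2:1 ⇒ n(Na2SO4) = 1.62609 mol.
Mass of Na2SO4 = 1.62609 × 142.04 = 230.970 g.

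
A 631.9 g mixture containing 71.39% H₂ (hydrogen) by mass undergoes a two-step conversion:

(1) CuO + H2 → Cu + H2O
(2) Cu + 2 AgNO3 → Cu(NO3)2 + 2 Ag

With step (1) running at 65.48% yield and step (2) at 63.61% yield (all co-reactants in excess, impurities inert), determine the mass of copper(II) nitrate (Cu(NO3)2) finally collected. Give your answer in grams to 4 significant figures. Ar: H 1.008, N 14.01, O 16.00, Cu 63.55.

Pure H2 = 631.9 × 0.7139 = 451.11 g.
M(H2) = 2(1.008) = 2.016 g/mol.
M(Cu(NO3)2) = 63.55 + 2(14.01) + 6(16.00) = 187.57 g/mol.
n(H2) = 451.11 / 2.016 = 223.77 mol.
Step 1 (H2:Cu = 1:1): theoretical n(Cu) = 223.77 mol; at 65.48% yield, n(Cu) = 146.52 mol.
Step 2 (Cu:Cu(NO3)2 = 1:1): theoretical n(Cu(NO3)2) = 146.52 mol, so theoretical mass = 146.52 × 187.57 = 27483 g.
At 63.61% yield, actual mass of Cu(NO3)2 = 27483 × 0.6361 = 17482 g.

17480 g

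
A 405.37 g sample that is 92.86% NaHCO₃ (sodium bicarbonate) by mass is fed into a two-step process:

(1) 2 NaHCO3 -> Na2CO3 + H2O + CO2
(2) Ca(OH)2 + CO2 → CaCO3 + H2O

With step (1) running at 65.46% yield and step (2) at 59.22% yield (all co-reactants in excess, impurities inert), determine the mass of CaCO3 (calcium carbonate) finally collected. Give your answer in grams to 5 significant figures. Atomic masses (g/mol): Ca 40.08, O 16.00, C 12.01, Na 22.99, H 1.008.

86.929 g

Pure NaHCO3 = 405.37 × 0.9286 = 376.427 g.
M(NaHCO3) = 22.99 + 1.008 + 12.01 + 3(16.00) = 84.008 g/mol.
M(CaCO3) = 40.08 + 12.01 + 3(16.00) = 100.09 g/mol.
n(NaHCO3) = 376.427 / 84.008 = 4.48084 mol.
Step 1 (NaHCO3:CO2 = 2:1): theoretical n(CO2) = 2.24042 mol; at 65.46% yield, n(CO2) = 1.46658 mol.
Step 2 (CO2:CaCO3 = 1:1): theoretical n(CaCO3) = 1.46658 mol, so theoretical mass = 1.46658 × 100.09 = 146.790 g.
At 59.22% yield, actual mass of CaCO3 = 146.790 × 0.5922 = 86.9290 g.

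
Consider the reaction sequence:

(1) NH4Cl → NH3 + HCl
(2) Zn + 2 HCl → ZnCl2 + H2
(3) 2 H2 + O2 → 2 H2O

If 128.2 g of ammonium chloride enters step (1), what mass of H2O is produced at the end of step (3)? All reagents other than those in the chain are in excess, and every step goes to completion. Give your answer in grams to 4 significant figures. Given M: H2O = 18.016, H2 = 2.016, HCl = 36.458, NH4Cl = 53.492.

21.59 g

n(NH4Cl) = 128.2 / 53.492 = 2.3966 mol.
Reaction (1): NH4Cl→HCl ratio 1:1 ⇒ n(HCl) = 2.3966 mol.
Reaction (2): HCl→H2 ratio 2:1 ⇒ n(H2) = 1.1983 mol.
Reaction (3): H2→H2O ratio 2:2 ⇒ n(H2O) = 1.1983 mol.
Mass of H2O = 1.1983 × 18.016 = 21.589 g.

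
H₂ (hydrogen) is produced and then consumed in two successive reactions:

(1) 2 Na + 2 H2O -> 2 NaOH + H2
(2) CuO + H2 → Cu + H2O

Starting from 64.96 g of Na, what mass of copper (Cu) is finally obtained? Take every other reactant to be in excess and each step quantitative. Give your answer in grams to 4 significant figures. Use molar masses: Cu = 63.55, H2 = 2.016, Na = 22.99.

n(Na) = 64.960 / 22.99 = 2.8256 mol.
Step 1 gives a 2:1 ratio of Na to H2, so n(H2) = 1.4128 mol.
In step 2 the H2:Cu ratio is 1:1, so n(Cu) = 1.4128 mol.
Mass of Cu = 1.4128 × 63.55 = 89.783 g.

89.78 g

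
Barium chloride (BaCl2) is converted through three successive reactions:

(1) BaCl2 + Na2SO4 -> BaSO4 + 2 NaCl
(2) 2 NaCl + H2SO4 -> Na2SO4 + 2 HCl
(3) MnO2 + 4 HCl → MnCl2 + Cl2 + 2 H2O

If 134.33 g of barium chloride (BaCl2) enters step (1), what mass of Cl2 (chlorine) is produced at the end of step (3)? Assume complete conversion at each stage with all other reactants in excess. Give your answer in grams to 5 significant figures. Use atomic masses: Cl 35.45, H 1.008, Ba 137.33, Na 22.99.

M(BaCl2) = 137.33 + 2(35.45) = 208.23 g/mol.
M(Cl2) = 2(35.45) = 70.90 g/mol.
n(BaCl2) = 134.33 / 208.23 = 0.645104 mol.
Reaction (1): BaCl2→NaCl ratio 1:2 ⇒ n(NaCl) = 1.29021 mol.
Reaction (2): NaCl→HCl ratio 2:2 ⇒ n(HCl) = 1.29021 mol.
Reaction (3): HCl→Cl2 ratio 4:1 ⇒ n(Cl2) = 0.322552 mol.
Mass of Cl2 = 0.322552 × 70.90 = 22.8689 g.

22.869 g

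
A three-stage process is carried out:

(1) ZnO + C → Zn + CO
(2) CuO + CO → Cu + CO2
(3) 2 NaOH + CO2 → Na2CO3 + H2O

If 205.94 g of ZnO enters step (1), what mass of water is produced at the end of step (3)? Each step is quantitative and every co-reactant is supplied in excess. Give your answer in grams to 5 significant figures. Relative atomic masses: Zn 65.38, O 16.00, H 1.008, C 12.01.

45.591 g

M(ZnO) = 65.38 + 16.00 = 81.38 g/mol.
M(H2O) = 2(1.008) + 16.00 = 18.016 g/mol.
n(ZnO) = 205.94 / 81.38 = 2.53060 mol.
Reaction (1): ZnO→CO ratio 1:1 ⇒ n(CO) = 2.53060 mol.
Reaction (2): CO→CO2 ratio 1:1 ⇒ n(CO2) = 2.53060 mol.
Reaction (3): CO2→H2O ratio 1:1 ⇒ n(H2O) = 2.53060 mol.
Mass of H2O = 2.53060 × 18.016 = 45.5912 g.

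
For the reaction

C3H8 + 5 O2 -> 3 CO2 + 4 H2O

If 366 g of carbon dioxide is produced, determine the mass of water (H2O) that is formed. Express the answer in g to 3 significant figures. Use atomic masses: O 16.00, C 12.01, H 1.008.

200 g

M(CO2) = 12.01 + 2(16.00) = 44.01 g/mol.
M(H2O) = 2(1.008) + 16.00 = 18.016 g/mol.
n(CO2) = 366.0 g / 44.01 g/mol = 8.316 mol.
From the equation the CO2:H2O mole ratio is 3:4, so n(H2O) = 8.316 × 4/3 = 11.09 mol.
Mass of H2O = 11.09 mol × 18.016 g/mol = 199.8 g.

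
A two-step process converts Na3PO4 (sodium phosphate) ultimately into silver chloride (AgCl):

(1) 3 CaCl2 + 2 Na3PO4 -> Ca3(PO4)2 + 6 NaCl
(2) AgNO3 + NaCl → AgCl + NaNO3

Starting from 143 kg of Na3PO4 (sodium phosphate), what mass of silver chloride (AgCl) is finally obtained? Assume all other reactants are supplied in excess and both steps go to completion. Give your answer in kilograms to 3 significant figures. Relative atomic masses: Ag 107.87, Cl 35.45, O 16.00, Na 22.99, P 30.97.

M(Na3PO4) = 3(22.99) + 30.97 + 4(16.00) = 163.94 g/mol.
M(AgCl) = 107.87 + 35.45 = 143.32 g/mol.
143 kg = 143000 g.
n(Na3PO4) = 143000 / 163.94 = 872.3 mol.
Step 1 gives a 2:6 ratio of Na3PO4 to NaCl, so n(NaCl) = 2617 mol.
In step 2 the NaCl:AgCl ratio is 1:1, so n(AgCl) = 2617 mol.
Mass of AgCl = 2617 × 143.32 = 375000 g = 375 kg.

375 kg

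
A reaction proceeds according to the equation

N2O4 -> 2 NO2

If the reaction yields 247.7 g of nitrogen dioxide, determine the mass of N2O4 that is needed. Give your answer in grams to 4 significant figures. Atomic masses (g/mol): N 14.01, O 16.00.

247.7 g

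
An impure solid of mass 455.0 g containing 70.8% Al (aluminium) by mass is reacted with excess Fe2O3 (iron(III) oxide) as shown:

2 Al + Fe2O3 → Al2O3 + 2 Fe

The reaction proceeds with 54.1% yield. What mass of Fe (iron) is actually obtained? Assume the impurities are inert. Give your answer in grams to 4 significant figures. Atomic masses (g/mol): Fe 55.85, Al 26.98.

Pure Al available = 455.0 g × 0.708 = 322.14 g.
M(Al) = 26.98 g/mol.
M(Fe) = 55.85 g/mol.
n(Al) = 322.14 g / 26.98 g/mol = 11.940 mol.
From the equation the Al:Fe mole ratio is 2:2, so n(Fe) = 11.940 × 2/2 = 11.940 mol.
Mass of Fe = 11.940 mol × 55.85 g/mol = 666.85 g.
Actual mass collected = 666.85 g × 0.541 = 360.76 g.

360.8 g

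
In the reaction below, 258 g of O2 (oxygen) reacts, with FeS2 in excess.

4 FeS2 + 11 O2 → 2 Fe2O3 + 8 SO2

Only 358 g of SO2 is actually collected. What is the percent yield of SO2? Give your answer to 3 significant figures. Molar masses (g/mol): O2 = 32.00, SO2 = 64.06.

95.3 %

n(O2) = 258.0 g / 32.00 g/mol = 8.062 mol.
From the equation the O2:SO2 mole ratio is 11:8, so n(SO2) = 8.062 × 8/11 = 5.864 mol.
Mass of SO2 = 5.864 mol × 64.06 g/mol = 375.6 g.
This is the theoretical yield. Percent yield = 358 g / 375.6 g × 100% = 95.31%.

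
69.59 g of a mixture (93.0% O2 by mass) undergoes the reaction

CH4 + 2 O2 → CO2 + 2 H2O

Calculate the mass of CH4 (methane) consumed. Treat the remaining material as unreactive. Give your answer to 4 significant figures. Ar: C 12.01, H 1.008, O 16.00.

Mass of pure O2 = 69.59 g × 0.930 = 64.719 g.
M(O2) = 2(16.00) = 32.00 g/mol.
M(CH4) = 12.01 + 4(1.008) = 16.042 g/mol.
n(O2) = 64.719 g / 32.00 g/mol = 2.0225 mol.
From the equation the O2:CH4 mole ratio is 2:1, so n(CH4) = 2.0225 × 1/2 = 1.0112 mol.
Mass of CH4 = 1.0112 mol × 16.042 g/mol = 16.222 g.

16.22 g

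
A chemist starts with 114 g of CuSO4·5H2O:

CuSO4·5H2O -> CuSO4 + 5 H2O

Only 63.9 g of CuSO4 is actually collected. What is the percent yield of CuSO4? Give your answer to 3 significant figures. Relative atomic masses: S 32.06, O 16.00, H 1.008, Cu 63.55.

87.7 %

M(CuSO4·5H2O) = 63.55 + 32.06 + 9(16.00) + 10(1.008) = 249.69 g/mol.
M(CuSO4) = 63.55 + 32.06 + 4(16.00) = 159.61 g/mol.
n(CuSO4·5H2O) = 114.0 g / 249.69 g/mol = 0.4566 mol.
From the equation the CuSO4·5H2O:CuSO4 mole ratio is 1:1, so n(CuSO4) = 0.4566 × 1/1 = 0.4566 mol.
Mass of CuSO4 = 0.4566 mol × 159.61 g/mol = 72.87 g.
This is the theoretical yield. Percent yield = 63.9 g / 72.87 g × 100% = 87.69%.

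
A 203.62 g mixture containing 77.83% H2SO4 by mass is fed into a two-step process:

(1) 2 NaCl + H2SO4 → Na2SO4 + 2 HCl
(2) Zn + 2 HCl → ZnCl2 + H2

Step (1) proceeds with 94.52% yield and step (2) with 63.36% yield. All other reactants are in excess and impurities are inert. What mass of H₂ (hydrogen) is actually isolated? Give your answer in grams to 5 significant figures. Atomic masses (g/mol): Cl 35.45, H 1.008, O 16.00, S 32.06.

1.9509 g

Pure H2SO4 = 203.62 × 0.7783 = 158.477 g.
M(H2SO4) = 2(1.008) + 32.06 + 4(16.00) = 98.076 g/mol.
M(H2) = 2(1.008) = 2.016 g/mol.
n(H2SO4) = 158.477 / 98.076 = 1.61586 mol.
Step 1 (H2SO4:HCl = 1:2): theoretical n(HCl) = 3.23173 mol; at 94.52% yield, n(HCl) = 3.05463 mol.
Step 2 (HCl:H2 = 2:1): theoretical n(H2) = 1.52731 mol, so theoretical mass = 1.52731 × 2.016 = 3.07907 g.
At 63.36% yield, actual mass of H2 = 3.07907 × 0.6336 = 1.95090 g.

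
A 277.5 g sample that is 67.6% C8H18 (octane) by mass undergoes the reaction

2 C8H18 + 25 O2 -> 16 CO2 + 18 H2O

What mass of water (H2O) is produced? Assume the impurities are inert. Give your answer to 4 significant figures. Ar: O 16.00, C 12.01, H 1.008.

266.3 g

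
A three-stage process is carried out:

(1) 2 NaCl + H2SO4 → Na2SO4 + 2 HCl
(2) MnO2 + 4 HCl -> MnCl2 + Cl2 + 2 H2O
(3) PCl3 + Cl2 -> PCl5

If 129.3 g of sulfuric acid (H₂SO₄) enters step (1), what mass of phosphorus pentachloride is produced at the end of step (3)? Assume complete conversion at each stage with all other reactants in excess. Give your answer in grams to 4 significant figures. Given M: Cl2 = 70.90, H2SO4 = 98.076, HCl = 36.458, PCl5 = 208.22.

n(H2SO4) = 129.3 / 98.076 = 1.3184 mol.
Reaction (1): H2SO4→HCl ratio 1:2 ⇒ n(HCl) = 2.6367 mol.
Reaction (2): HCl→Cl2 ratio 4:1 ⇒ n(Cl2) = 0.65918 mol.
Reaction (3): Cl2→PCl5 ratio 1:1 ⇒ n(PCl5) = 0.65918 mol.
Mass of PCl5 = 0.65918 × 208.22 = 137.26 g.

137.3 g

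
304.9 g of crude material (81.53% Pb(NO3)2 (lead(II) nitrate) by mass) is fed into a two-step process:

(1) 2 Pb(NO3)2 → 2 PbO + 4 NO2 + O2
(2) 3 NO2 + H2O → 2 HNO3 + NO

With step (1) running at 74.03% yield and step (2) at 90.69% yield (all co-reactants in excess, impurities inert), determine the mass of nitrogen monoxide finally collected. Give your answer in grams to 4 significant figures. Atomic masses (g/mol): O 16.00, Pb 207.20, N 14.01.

Pure Pb(NO3)2 = 304.9 × 0.8153 = 248.58 g.
M(Pb(NO3)2) = 207.20 + 2(14.01) + 6(16.00) = 331.22 g/mol.
M(NO) = 14.01 + 16.00 = 30.01 g/mol.
n(Pb(NO3)2) = 248.58 / 331.22 = 0.75051 mol.
Step 1 (Pb(NO3)2:NO2 = 2:4): theoretical n(NO2) = 1.5010 mol; at 74.03% yield, n(NO2) = 1.1112 mol.
Step 2 (NO2:NO = 3:1): theoretical n(NO) = 0.37040 mol, so theoretical mass = 0.37040 × 30.01 = 11.116 g.
At 90.69% yield, actual mass of NO = 11.116 × 0.9069 = 10.081 g.

10.08 g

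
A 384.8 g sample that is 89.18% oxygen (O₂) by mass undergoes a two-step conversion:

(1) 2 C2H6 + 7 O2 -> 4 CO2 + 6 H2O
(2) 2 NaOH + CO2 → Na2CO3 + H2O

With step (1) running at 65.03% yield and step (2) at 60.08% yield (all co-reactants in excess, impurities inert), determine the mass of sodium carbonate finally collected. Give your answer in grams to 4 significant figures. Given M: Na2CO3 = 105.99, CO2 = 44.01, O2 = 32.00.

Pure O2 = 384.8 × 0.8918 = 343.16 g.
n(O2) = 343.16 / 32.00 = 10.724 mol.
Step 1 (O2:CO2 = 7:4): theoretical n(CO2) = 6.1279 mol; at 65.03% yield, n(CO2) = 3.9850 mol.
Step 2 (CO2:Na2CO3 = 1:1): theoretical n(Na2CO3) = 3.9850 mol, so theoretical mass = 3.9850 × 105.99 = 422.37 g.
At 60.08% yield, actual mass of Na2CO3 = 422.37 × 0.6008 = 253.76 g.

253.8 g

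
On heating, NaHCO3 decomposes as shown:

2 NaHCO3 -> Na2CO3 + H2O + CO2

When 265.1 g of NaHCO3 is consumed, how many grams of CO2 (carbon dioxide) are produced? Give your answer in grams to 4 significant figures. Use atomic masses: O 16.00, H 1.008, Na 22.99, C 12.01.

69.44 g

M(NaHCO3) = 22.99 + 1.008 + 12.01 + 3(16.00) = 84.008 g/mol.
M(CO2) = 12.01 + 2(16.00) = 44.01 g/mol.
n(NaHCO3) = 265.10 g / 84.008 g/mol = 3.1557 mol.
From the equation the NaHCO3:CO2 mole ratio is 2:1, so n(CO2) = 3.1557 × 1/2 = 1.5778 mol.
Mass of CO2 = 1.5778 mol × 44.01 g/mol = 69.440 g.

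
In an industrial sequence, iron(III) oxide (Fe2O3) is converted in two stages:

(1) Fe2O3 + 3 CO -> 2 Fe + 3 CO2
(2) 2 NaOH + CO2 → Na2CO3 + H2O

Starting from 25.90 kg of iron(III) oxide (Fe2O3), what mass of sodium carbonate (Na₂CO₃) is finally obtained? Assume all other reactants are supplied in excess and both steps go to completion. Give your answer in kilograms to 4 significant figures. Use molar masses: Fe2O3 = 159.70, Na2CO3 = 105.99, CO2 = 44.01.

25.90 kg = 25900 g.
n(Fe2O3) = 25900 / 159.70 = 162.18 mol.
Step 1 gives a 1:3 ratio of Fe2O3 to CO2, so n(CO2) = 486.54 mol.
In step 2 the CO2:Na2CO3 ratio is 1:1, so n(Na2CO3) = 486.54 mol.
Mass of Na2CO3 = 486.54 × 105.99 = 51568 g = 51.57 kg.

51.57 kg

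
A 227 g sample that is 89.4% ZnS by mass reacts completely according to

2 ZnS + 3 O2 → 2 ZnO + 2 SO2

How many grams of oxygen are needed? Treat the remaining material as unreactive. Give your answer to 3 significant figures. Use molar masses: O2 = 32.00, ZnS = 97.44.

Mass of pure ZnS = 227 g × 0.894 = 202.9 g.
n(ZnS) = 202.9 g / 97.44 g/mol = 2.083 mol.
From the equation the ZnS:O2 mole ratio is 2:3, so n(O2) = 2.083 × 3/2 = 3.124 mol.
Mass of O2 = 3.124 mol × 32.00 g/mol = 99.97 g.

100.0 g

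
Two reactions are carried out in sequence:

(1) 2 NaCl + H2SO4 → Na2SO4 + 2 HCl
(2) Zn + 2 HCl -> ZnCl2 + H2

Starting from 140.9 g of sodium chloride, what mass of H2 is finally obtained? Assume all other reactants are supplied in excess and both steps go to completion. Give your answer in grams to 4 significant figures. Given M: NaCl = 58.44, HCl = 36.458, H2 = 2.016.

n(NaCl) = 140.90 / 58.44 = 2.4110 mol.
Step 1 gives a 2:2 ratio of NaCl to HCl, so n(HCl) = 2.4110 mol.
In step 2 the HCl:H2 ratio is 2:1, so n(H2) = 1.2055 mol.
Mass of H2 = 1.2055 × 2.016 = 2.4303 g.

2.430 g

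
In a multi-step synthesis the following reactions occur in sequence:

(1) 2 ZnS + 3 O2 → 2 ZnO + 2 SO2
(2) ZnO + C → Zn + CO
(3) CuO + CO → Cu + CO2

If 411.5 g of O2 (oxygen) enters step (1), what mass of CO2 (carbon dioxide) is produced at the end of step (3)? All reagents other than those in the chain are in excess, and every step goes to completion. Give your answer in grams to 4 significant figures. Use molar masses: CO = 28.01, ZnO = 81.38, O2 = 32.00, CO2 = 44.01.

n(O2) = 411.5 / 32.00 = 12.859 mol.
Reaction (1): O2→ZnO ratio 3:2 ⇒ n(ZnO) = 8.5729 mol.
Reaction (2): ZnO→CO ratio 1:1 ⇒ n(CO) = 8.5729 mol.
Reaction (3): CO→CO2 ratio 1:1 ⇒ n(CO2) = 8.5729 mol.
Mass of CO2 = 8.5729 × 44.01 = 377.29 g.

377.3 g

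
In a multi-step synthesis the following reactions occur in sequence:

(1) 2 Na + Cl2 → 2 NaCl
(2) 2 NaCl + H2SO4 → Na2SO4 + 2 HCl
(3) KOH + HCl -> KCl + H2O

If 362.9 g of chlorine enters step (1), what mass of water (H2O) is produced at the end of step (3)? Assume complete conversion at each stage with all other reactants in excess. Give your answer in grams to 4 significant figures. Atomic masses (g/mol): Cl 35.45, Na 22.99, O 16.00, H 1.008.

M(Cl2) = 2(35.45) = 70.90 g/mol.
M(H2O) = 2(1.008) + 16.00 = 18.016 g/mol.
n(Cl2) = 362.9 / 70.90 = 5.1185 mol.
Reaction (1): Cl2→NaCl ratio 1:2 ⇒ n(NaCl) = 10.237 mol.
Reaction (2): NaCl→HCl ratio 2:2 ⇒ n(HCl) = 10.237 mol.
Reaction (3): HCl→H2O ratio 1:1 ⇒ n(H2O) = 10.237 mol.
Mass of H2O = 10.237 × 18.016 = 184.43 g.

184.4 g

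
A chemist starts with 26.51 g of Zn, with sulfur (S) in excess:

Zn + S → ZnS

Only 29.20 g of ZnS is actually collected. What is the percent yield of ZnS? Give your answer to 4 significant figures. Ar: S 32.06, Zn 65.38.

M(Zn) = 65.38 g/mol.
M(ZnS) = 65.38 + 32.06 = 97.44 g/mol.
n(Zn) = 26.510 g / 65.38 g/mol = 0.40548 mol.
From the equation the Zn:ZnS mole ratio is 1:1, so n(ZnS) = 0.40548 × 1/1 = 0.40548 mol.
Mass of ZnS = 0.40548 mol × 97.44 g/mol = 39.510 g.
This is the theoretical yield. Percent yield = 29.20 g / 39.510 g × 100% = 73.906%.

73.91 %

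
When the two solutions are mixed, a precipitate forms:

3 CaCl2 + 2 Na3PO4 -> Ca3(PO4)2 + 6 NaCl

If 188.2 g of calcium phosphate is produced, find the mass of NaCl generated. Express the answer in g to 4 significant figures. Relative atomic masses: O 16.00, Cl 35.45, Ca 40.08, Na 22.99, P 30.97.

M(Ca3(PO4)2) = 3(40.08) + 2(30.97) + 8(16.00) = 310.18 g/mol.
M(NaCl) = 22.99 + 35.45 = 58.44 g/mol.
n(Ca3(PO4)2) = 188.20 g / 310.18 g/mol = 0.60674 mol.
From the equation the Ca3(PO4)2:NaCl mole ratio is 1:6, so n(NaCl) = 0.60674 × 6/1 = 3.6405 mol.
Mass of NaCl = 3.6405 mol × 58.44 g/mol = 212.75 g.

212.7 g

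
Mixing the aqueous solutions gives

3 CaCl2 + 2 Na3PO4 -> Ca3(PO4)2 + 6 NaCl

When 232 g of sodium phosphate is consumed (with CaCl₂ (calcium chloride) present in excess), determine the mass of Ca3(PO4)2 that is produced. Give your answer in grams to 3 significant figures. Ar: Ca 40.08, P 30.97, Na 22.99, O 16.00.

M(Na3PO4) = 3(22.99) + 30.97 + 4(16.00) = 163.94 g/mol.
M(Ca3(PO4)2) = 3(40.08) + 2(30.97) + 8(16.00) = 310.18 g/mol.
n(Na3PO4) = 232.0 g / 163.94 g/mol = 1.415 mol.
From the equation the Na3PO4:Ca3(PO4)2 mole ratio is 2:1, so n(Ca3(PO4)2) = 1.415 × 1/2 = 0.7076 mol.
Mass of Ca3(PO4)2 = 0.7076 mol × 310.18 g/mol = 219.5 g.

219 g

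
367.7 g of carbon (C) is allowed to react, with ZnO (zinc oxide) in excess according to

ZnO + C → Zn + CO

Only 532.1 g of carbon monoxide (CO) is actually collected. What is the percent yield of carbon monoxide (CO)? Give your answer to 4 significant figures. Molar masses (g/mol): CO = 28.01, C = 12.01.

62.05 %

n(C) = 367.70 g / 12.01 g/mol = 30.616 mol.
From the equation the C:CO mole ratio is 1:1, so n(CO) = 30.616 × 1/1 = 30.616 mol.
Mass of CO = 30.616 mol × 28.01 g/mol = 857.56 g.
This is the theoretical yield. Percent yield = 532.1 g / 857.56 g × 100% = 62.048%.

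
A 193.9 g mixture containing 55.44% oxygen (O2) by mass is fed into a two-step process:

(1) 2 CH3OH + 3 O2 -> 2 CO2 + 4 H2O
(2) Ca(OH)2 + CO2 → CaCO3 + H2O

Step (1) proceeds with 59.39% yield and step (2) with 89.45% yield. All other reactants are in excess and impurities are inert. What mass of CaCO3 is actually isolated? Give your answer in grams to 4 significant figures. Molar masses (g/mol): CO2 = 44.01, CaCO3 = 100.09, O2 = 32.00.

119.1 g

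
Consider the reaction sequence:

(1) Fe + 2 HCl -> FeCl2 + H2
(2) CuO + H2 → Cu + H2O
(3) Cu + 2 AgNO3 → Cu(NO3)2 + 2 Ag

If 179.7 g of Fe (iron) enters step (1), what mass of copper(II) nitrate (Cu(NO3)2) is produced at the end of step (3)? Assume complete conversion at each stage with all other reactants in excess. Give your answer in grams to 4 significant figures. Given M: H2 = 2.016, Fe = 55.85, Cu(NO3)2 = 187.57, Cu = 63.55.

n(Fe) = 179.7 / 55.85 = 3.2175 mol.
Reaction (1): Fe→H2 ratio 1:1 ⇒ n(H2) = 3.2175 mol.
Reaction (2): H2→Cu ratio 1:1 ⇒ n(Cu) = 3.2175 mol.
Reaction (3): Cu→Cu(NO3)2 ratio 1:1 ⇒ n(Cu(NO3)2) = 3.2175 mol.
Mass of Cu(NO3)2 = 3.2175 × 187.57 = 603.52 g.

603.5 g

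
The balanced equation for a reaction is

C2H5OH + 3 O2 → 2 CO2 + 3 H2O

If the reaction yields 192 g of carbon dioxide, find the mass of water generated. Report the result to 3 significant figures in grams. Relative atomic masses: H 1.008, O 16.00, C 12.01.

118 g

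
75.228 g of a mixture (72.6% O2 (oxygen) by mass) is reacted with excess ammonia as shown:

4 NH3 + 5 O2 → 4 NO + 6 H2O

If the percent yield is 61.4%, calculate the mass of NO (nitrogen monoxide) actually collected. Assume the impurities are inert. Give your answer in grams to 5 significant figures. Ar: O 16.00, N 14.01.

25.159 g

Pure O2 available = 75.228 g × 0.726 = 54.6155 g.
M(O2) = 2(16.00) = 32.00 g/mol.
M(NO) = 14.01 + 16.00 = 30.01 g/mol.
n(O2) = 54.6155 g / 32.00 g/mol = 1.70674 mol.
From the equation the O2:NO mole ratio is 5:4, so n(NO) = 1.70674 × 4/5 = 1.36539 mol.
Mass of NO = 1.36539 mol × 30.01 g/mol = 40.9753 g.
Actual mass collected = 40.9753 g × 0.614 = 25.1588 g.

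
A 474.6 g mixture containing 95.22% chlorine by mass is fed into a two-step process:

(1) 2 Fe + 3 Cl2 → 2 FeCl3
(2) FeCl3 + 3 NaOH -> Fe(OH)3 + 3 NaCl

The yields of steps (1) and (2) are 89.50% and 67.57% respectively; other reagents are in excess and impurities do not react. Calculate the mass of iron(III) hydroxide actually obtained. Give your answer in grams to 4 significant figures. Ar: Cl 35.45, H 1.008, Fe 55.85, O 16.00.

274.6 g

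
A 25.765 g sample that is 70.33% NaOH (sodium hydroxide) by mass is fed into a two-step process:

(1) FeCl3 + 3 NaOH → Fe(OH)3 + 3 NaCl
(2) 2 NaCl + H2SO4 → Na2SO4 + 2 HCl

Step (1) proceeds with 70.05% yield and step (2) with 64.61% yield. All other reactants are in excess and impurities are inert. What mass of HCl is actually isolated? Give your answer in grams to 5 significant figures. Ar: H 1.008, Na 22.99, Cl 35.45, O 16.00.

7.4754 g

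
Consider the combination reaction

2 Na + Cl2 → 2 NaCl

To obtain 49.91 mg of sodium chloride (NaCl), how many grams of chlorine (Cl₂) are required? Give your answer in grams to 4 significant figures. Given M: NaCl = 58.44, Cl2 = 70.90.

Convert: 49.91 mg = 0.049910 g.
n(NaCl) = 0.049910 g / 58.44 g/mol = 0.00085404 mol.
From the equation the NaCl:Cl2 mole ratio is 2:1, so n(Cl2) = 0.00085404 × 1/2 = 0.00042702 mol.
Mass of Cl2 = 0.00042702 mol × 70.90 g/mol = 0.030276 g.

0.03028 g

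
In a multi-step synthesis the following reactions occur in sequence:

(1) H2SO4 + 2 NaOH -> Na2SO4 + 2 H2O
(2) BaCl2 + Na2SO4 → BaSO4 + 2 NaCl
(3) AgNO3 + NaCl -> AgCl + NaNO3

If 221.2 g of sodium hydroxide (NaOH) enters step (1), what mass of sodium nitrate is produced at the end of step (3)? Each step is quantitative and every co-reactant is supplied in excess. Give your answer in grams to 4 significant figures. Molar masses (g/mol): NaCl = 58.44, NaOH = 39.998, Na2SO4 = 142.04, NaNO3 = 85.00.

470.1 g

n(NaOH) = 221.2 / 39.998 = 5.5303 mol.
Reaction (1): NaOH→Na2SO4 ratio 2:1 ⇒ n(Na2SO4) = 2.7651 mol.
Reaction (2): Na2SO4→NaCl ratio 1:2 ⇒ n(NaCl) = 5.5303 mol.
Reaction (3): NaCl→NaNO3 ratio 1:1 ⇒ n(NaNO3) = 5.5303 mol.
Mass of NaNO3 = 5.5303 × 85.00 = 470.07 g.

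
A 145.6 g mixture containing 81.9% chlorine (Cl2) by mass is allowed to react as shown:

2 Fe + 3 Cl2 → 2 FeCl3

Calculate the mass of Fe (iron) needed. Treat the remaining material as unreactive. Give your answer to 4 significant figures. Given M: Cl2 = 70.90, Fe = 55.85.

62.62 g

Mass of pure Cl2 = 145.6 g × 0.819 = 119.25 g.
n(Cl2) = 119.25 g / 70.90 g/mol = 1.6819 mol.
From the equation the Cl2:Fe mole ratio is 3:2, so n(Fe) = 1.6819 × 2/3 = 1.1213 mol.
Mass of Fe = 1.1213 mol × 55.85 g/mol = 62.623 g.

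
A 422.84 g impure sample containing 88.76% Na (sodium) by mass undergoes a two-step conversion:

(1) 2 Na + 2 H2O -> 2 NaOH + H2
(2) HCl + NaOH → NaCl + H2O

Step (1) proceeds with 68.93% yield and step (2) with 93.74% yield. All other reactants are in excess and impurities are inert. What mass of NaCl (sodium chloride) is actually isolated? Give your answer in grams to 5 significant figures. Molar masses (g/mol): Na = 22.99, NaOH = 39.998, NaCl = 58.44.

Pure Na = 422.84 × 0.8876 = 375.313 g.
n(Na) = 375.313 / 22.99 = 16.3250 mol.
Step 1 (Na:NaOH = 2:2): theoretical n(NaOH) = 16.3250 mol; at 68.93% yield, n(NaOH) = 11.2529 mol.
Step 2 (NaOH:NaCl = 1:1): theoretical n(NaCl) = 11.2529 mol, so theoretical mass = 11.2529 × 58.44 = 657.617 g.
At 93.74% yield, actual mass of NaCl = 657.617 × 0.9374 = 616.450 g.

616.45 g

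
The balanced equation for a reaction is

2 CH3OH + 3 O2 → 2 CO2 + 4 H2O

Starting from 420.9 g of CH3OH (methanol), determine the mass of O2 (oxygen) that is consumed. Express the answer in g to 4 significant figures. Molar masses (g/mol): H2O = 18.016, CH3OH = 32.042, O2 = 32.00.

n(CH3OH) = 420.90 g / 32.042 g/mol = 13.136 mol.
From the equation the CH3OH:O2 mole ratio is 2:3, so n(O2) = 13.136 × 3/2 = 19.704 mol.
Mass of O2 = 19.704 mol × 32.00 g/mol = 630.52 g.

630.5 g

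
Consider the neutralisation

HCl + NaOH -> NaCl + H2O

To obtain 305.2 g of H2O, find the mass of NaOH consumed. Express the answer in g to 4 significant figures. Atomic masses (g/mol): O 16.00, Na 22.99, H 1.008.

677.6 g

M(H2O) = 2(1.008) + 16.00 = 18.016 g/mol.
M(NaOH) = 22.99 + 16.00 + 1.008 = 39.998 g/mol.
n(H2O) = 305.20 g / 18.016 g/mol = 16.940 mol.
From the equation the H2O:NaOH mole ratio is 1:1, so n(NaOH) = 16.940 × 1/1 = 16.940 mol.
Mass of NaOH = 16.940 mol × 39.998 g/mol = 677.59 g.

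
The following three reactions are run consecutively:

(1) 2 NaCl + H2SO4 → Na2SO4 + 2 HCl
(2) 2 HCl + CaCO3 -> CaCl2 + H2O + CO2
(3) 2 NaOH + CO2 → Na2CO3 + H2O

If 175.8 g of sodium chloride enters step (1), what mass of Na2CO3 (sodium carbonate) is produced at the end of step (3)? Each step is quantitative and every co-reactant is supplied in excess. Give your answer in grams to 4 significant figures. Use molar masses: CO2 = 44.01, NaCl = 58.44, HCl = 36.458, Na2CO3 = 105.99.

159.4 g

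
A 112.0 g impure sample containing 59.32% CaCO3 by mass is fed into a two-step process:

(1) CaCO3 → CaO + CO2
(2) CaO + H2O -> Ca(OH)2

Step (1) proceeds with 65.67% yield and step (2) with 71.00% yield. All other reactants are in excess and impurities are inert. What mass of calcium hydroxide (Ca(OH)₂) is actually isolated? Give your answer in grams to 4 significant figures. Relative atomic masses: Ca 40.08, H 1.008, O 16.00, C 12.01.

Pure CaCO3 = 112.0 × 0.5932 = 66.438 g.
M(CaCO3) = 40.08 + 12.01 + 3(16.00) = 100.09 g/mol.
M(Ca(OH)2) = 40.08 + 2(16.00) + 2(1.008) = 74.096 g/mol.
n(CaCO3) = 66.438 / 100.09 = 0.66379 mol.
Step 1 (CaCO3:CaO = 1:1): theoretical n(CaO) = 0.66379 mol; at 65.67% yield, n(CaO) = 0.43591 mol.
Step 2 (CaO:Ca(OH)2 = 1:1): theoretical n(Ca(OH)2) = 0.43591 mol, so theoretical mass = 0.43591 × 74.096 = 32.299 g.
At 71.00% yield, actual mass of Ca(OH)2 = 32.299 × 0.7100 = 22.932 g.

22.93 g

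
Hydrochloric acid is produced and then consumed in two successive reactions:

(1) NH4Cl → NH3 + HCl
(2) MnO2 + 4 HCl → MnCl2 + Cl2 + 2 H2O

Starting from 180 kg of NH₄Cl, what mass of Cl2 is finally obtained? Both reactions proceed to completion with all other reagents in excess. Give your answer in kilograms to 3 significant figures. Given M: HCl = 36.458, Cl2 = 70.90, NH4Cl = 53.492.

59.6 kg

180 kg = 180000 g.
n(NH4Cl) = 180000 / 53.492 = 3365 mol.
Step 1 gives a 1:1 ratio of NH4Cl to HCl, so n(HCl) = 3365 mol.
In step 2 the HCl:Cl2 ratio is 4:1, so n(Cl2) = 841.2 mol.
Mass of Cl2 = 841.2 × 70.90 = 59640 g = 59.6 kg.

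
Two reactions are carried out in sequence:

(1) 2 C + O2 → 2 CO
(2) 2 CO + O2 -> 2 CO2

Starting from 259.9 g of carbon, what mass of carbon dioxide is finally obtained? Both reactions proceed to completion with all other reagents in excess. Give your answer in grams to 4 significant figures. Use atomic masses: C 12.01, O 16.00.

M(C) = 12.01 g/mol.
M(CO2) = 12.01 + 2(16.00) = 44.01 g/mol.
n(C) = 259.90 / 12.01 = 21.640 mol.
Step 1 gives a 2:2 ratio of C to CO, so n(CO) = 21.640 mol.
In step 2 the CO:CO2 ratio is 2:2, so n(CO2) = 21.640 mol.
Mass of CO2 = 21.640 × 44.01 = 952.39 g.

952.4 g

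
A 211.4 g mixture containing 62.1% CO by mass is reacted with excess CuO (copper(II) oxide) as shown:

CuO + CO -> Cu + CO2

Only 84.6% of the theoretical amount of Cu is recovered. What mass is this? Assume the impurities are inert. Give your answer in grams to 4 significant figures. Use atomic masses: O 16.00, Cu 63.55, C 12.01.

Pure CO available = 211.4 g × 0.621 = 131.28 g.
M(CO) = 12.01 + 16.00 = 28.01 g/mol.
M(Cu) = 63.55 g/mol.
n(CO) = 131.28 g / 28.01 g/mol = 4.6869 mol.
From the equation the CO:Cu mole ratio is 1:1, so n(Cu) = 4.6869 × 1/1 = 4.6869 mol.
Mass of Cu = 4.6869 mol × 63.55 g/mol = 297.85 g.
Actual mass collected = 297.85 g × 0.846 = 251.98 g.

252.0 g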